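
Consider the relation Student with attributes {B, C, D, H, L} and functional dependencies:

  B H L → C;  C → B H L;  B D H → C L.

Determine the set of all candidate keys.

CD, BDH

{C, D}⁺: C→BHL adds B, H, L → {B, C, D, H, L}. Minimal: {D}⁺ = {D}; {C}⁺ = {B, C, H, L} — none reach the full schema.
{B, D, H}⁺: BDH→CL adds C, L → {B, C, D, H, L}. Minimal: {D, H}⁺ = {D, H}; {B, H}⁺ = {B, H}; {B, D}⁺ = {B, D} — none reach the full schema.
Any other superkey contains one of these as a subset, so there are no further candidate keys.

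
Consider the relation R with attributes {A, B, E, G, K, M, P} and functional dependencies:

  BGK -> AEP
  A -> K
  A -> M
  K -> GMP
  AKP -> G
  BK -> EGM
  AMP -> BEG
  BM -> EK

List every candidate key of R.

(A), (B, K), (B, M)

{A}⁺: A→K adds K; A→M adds M; K→GMP adds G, P; AMP→BEG adds B, E → {A, B, E, G, K, M, P}.
{B, K}⁺: K→GMP adds G, M, P; BK→EGM adds E; BGK→AEP adds A → {A, B, E, G, K, M, P}. Minimal: {K}⁺ = {G, K, M, P}; {B}⁺ = {B} — none reach the full schema.
{B, M}⁺: BM→EK adds E, K; K→GMP adds G, P; BGK→AEP adds A → {A, B, E, G, K, M, P}. Minimal: {M}⁺ = {M}; {B}⁺ = {B} — none reach the full schema.
Any other superkey contains one of these as a subset, so there are no further candidate keys.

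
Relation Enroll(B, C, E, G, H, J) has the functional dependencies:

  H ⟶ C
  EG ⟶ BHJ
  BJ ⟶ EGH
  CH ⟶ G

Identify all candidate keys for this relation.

(B, J), (E, G), (E, H)

{B, J}⁺: BJ→EGH adds E, G, H; H→C adds C → {B, C, E, G, H, J}. Minimal: {J}⁺ = {J}; {B}⁺ = {B} — none reach the full schema.
{E, G}⁺: EG→BHJ adds B, H, J; H→C adds C → {B, C, E, G, H, J}. Minimal: {G}⁺ = {G}; {E}⁺ = {E} — none reach the full schema.
{E, H}⁺: H→C adds C; CH→G adds G; EG→BHJ adds B, J → {B, C, E, G, H, J}. Minimal: {H}⁺ = {C, G, H}; {E}⁺ = {E} — none reach the full schema.
Any other superkey contains one of these as a subset, so there are no further candidate keys.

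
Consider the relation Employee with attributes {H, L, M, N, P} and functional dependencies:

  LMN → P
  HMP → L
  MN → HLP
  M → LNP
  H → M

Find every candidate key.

{H}; {M}

{H}⁺: H→M adds M; M→LNP adds L, N, P → {H, L, M, N, P}.
{M}⁺: M→LNP adds L, N, P; MN→HLP adds H → {H, L, M, N, P}.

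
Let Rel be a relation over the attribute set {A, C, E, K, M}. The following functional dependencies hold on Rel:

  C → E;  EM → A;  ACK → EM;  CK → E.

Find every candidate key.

Attributes C, K never appear on any right-hand side, so every candidate key must contain {C, K}.
{C, K}⁺ = {C, E, K}, which is not all of the schema, so we must add further attributes.
{A, C, K}⁺: C→E adds E; ACK→EM adds M → {A, C, E, K, M}.
{C, K, M}⁺: C→E adds E; EM→A adds A → {A, C, E, K, M}.

(A, C, K), (C, K, M)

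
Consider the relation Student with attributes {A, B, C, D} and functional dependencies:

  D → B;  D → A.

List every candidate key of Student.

Attributes C, D never appear on any right-hand side, so every candidate key must contain {C, D}.
{C, D}⁺ = {A, B, C, D}, which is all of the schema, so {C, D} is the only candidate key.

{C, D}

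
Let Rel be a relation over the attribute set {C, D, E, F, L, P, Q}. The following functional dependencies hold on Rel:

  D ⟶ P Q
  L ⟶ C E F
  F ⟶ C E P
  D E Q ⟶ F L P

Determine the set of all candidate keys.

Attribute D never appears on the right-hand side of any dependency, so D must belong to every candidate key.
{D}⁺ = {D, P, Q}, which is not all of the schema, so we must add further attributes.
{D, E}⁺: D→PQ adds P, Q; DEQ→FLP adds F, L; L→CEF adds C → {C, D, E, F, L, P, Q}. Minimal: {E}⁺ = {E}; {D}⁺ = {D, P, Q} — none reach the full schema.
{D, F}⁺: D→PQ adds P, Q; F→CEP adds C, E; DEQ→FLP adds L → {C, D, E, F, L, P, Q}. Minimal: {F}⁺ = {C, E, F, P}; {D}⁺ = {D, P, Q} — none reach the full schema.
{D, L}⁺: D→PQ adds P, Q; L→CEF adds C, E, F → {C, D, E, F, L, P, Q}. Minimal: {L}⁺ = {C, E, F, L, P}; {D}⁺ = {D, P, Q} — none reach the full schema.

{D, E}, {D, F}, {D, L}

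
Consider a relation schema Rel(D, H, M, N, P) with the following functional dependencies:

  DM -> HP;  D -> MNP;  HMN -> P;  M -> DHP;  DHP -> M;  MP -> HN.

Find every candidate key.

{D}; {M}

{D}⁺: D→MNP adds M, N, P; M→DHP adds H → {D, H, M, N, P}.
{M}⁺: M→DHP adds D, H, P; MP→HN adds N → {D, H, M, N, P}.
Any other superkey contains one of these as a subset, so there are no further candidate keys.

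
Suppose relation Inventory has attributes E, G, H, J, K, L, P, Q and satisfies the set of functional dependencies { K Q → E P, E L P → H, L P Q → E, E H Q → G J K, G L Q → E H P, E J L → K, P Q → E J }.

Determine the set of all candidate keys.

Attributes L, Q never appear on any right-hand side, so every candidate key must contain {L, Q}.
{L, Q}⁺ = {L, Q}, which is not all of the schema, so we must add further attributes.
{G, L, Q}⁺: GLQ→EHP adds E, H, P; PQ→EJ adds J; EHQ→GJK adds K → {E, G, H, J, K, L, P, Q}. Minimal: {L, Q}⁺ = {L, Q}; {G, Q}⁺ = {G, Q}; {G, L}⁺ = {G, L} — none reach the full schema.
{K, L, Q}⁺: KQ→EP adds E, P; ELP→H adds H; EHQ→GJK adds G, J → {E, G, H, J, K, L, P, Q}. Minimal: {L, Q}⁺ = {L, Q}; {K, Q}⁺ = {E, J, K, P, Q}; {K, L}⁺ = {K, L} — none reach the full schema.
{L, P, Q}⁺: LPQ→E adds E; PQ→EJ adds J; ELP→H adds H; EHQ→GJK adds G, K → {E, G, H, J, K, L, P, Q}. Minimal: {P, Q}⁺ = {E, J, P, Q}; {L, Q}⁺ = {L, Q}; {L, P}⁺ = {L, P} — none reach the full schema.
{E, H, L, Q}⁺: EHQ→GJK adds G, J, K; GLQ→EHP adds P → {E, G, H, J, K, L, P, Q}. Minimal: {H, L, Q}⁺ = {H, L, Q}; {E, L, Q}⁺ = {E, L, Q}; {E, H, Q}⁺ = {E, G, H, J, K, P, Q}; … — none reach the full schema.
{E, J, L, Q}⁺: EJL→K adds K; KQ→EP adds P; ELP→H adds H; EHQ→GJK adds G → {E, G, H, J, K, L, P, Q}. Minimal: {J, L, Q}⁺ = {J, L, Q}; {E, L, Q}⁺ = {E, L, Q}; {E, J, Q}⁺ = {E, J, Q}; … — none reach the full schema.

(G, L, Q); (K, L, Q); (L, P, Q); (E, H, L, Q); (E, J, L, Q)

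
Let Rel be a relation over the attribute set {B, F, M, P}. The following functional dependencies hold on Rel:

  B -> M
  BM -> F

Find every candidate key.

{B, P}

Attributes B, P never appear on any right-hand side, so every candidate key must contain {B, P}.
{B, P}⁺ = {B, F, M, P}, which is all of the schema, so {B, P} is the only candidate key.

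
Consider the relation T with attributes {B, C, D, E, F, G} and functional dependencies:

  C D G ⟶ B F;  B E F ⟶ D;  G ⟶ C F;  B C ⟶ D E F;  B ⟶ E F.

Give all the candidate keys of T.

{B, G}; {D, G}

Attribute G never appears on the right-hand side of any dependency, so G must belong to every candidate key.
{G}⁺ = {C, F, G}, which is not all of the schema, so we must add further attributes.
{B, G}⁺: G→CF adds C, F; BC→DEF adds D, E → {B, C, D, E, F, G}. Minimal: {G}⁺ = {C, F, G}; {B}⁺ = {B, D, E, F} — none reach the full schema.
{D, G}⁺: G→CF adds C, F; CDG→BF adds B; BC→DEF adds E → {B, C, D, E, F, G}. Minimal: {G}⁺ = {C, F, G}; {D}⁺ = {D} — none reach the full schema.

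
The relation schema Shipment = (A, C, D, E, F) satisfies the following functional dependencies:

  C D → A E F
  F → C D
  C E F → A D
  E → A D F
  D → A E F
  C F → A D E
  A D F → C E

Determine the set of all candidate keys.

{D}⁺: D→AEF adds A, E, F; ADF→CE adds C → {A, C, D, E, F}.
{E}⁺: E→ADF adds A, D, F; ADF→CE adds C → {A, C, D, E, F}.
{F}⁺: F→CD adds C, D; D→AEF adds A, E → {A, C, D, E, F}.
Any other superkey contains one of these as a subset, so there are no further candidate keys.

{D}, {E}, {F}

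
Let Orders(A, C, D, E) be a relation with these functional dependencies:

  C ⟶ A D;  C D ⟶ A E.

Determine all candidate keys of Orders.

{C}

{C}⁺: C→AD adds A, D; CD→AE adds E → {A, C, D, E}.
No other minimal superkey exists.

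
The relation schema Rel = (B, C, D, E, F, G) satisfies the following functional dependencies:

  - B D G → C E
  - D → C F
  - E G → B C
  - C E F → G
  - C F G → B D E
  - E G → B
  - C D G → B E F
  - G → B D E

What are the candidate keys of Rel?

{G}; {D, E}; {C, E, F}

{G}⁺: G→BDE adds B, D, E; BDG→CE adds C; D→CF adds F → {B, C, D, E, F, G}.
{D, E}⁺: D→CF adds C, F; CEF→G adds G; CFG→BDE adds B → {B, C, D, E, F, G}. Minimal: {E}⁺ = {E}; {D}⁺ = {C, D, F} — none reach the full schema.
{C, E, F}⁺: CEF→G adds G; CFG→BDE adds B, D → {B, C, D, E, F, G}. Minimal: {E, F}⁺ = {E, F}; {C, F}⁺ = {C, F}; {C, E}⁺ = {C, E} — none reach the full schema.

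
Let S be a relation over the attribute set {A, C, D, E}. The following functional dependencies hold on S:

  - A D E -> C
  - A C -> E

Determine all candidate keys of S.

{A, C, D}, {A, D, E}

Attributes A, D never appear on any right-hand side, so every candidate key must contain {A, D}.
{A, D}⁺ = {A, D}, which is not all of the schema, so we must add further attributes.
{A, C, D}⁺: AC→E adds E → {A, C, D, E}. Minimal: {C, D}⁺ = {C, D}; {A, D}⁺ = {A, D}; {A, C}⁺ = {A, C, E} — none reach the full schema.
{A, D, E}⁺: ADE→C adds C → {A, C, D, E}. Minimal: {D, E}⁺ = {D, E}; {A, E}⁺ = {A, E}; {A, D}⁺ = {A, D} — none reach the full schema.
Any other superkey contains one of these as a subset, so there are no further candidate keys.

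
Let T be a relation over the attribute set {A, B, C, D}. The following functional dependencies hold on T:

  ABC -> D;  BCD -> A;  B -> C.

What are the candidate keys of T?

{A, B}; {B, D}

Attribute B never appears on the right-hand side of any dependency, so B must belong to every candidate key.
{B}⁺ = {B, C}, which is not all of the schema, so we must add further attributes.
{A, B}⁺: B→C adds C; ABC→D adds D → {A, B, C, D}. Minimal: {B}⁺ = {B, C}; {A}⁺ = {A} — none reach the full schema.
{B, D}⁺: B→C adds C; BCD→A adds A → {A, B, C, D}. Minimal: {D}⁺ = {D}; {B}⁺ = {B, C} — none reach the full schema.
Any other superkey contains one of these as a subset, so there are no further candidate keys.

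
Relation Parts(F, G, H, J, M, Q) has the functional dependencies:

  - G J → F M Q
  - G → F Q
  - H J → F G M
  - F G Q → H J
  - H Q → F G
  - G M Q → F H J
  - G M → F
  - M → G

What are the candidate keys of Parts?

{G}, {M}, {H, J}, {H, Q}

{G}⁺: G→FQ adds F, Q; FGQ→HJ adds H, J; GJ→FMQ adds M → {F, G, H, J, M, Q}.
{M}⁺: M→G adds G; G→FQ adds F, Q; FGQ→HJ adds H, J → {F, G, H, J, M, Q}.
{H, J}⁺: HJ→FGM adds F, G, M; GJ→FMQ adds Q → {F, G, H, J, M, Q}. Minimal: {J}⁺ = {J}; {H}⁺ = {H} — none reach the full schema.
{H, Q}⁺: HQ→FG adds F, G; FGQ→HJ adds J; GJ→FMQ adds M → {F, G, H, J, M, Q}. Minimal: {Q}⁺ = {Q}; {H}⁺ = {H} — none reach the full schema.
Any other superkey contains one of these as a subset, so there are no further candidate keys.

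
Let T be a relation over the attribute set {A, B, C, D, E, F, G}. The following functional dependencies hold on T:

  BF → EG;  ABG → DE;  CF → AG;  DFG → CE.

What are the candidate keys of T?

ABF, BCF, BDF

Attributes B, F never appear on any right-hand side, so every candidate key must contain {B, F}.
{B, F}⁺ = {B, E, F, G}, which is not all of the schema, so we must add further attributes.
{A, B, F}⁺: BF→EG adds E, G; ABG→DE adds D; DFG→CE adds C → {A, B, C, D, E, F, G}. Minimal: {B, F}⁺ = {B, E, F, G}; {A, F}⁺ = {A, F}; {A, B}⁺ = {A, B} — none reach the full schema.
{B, C, F}⁺: BF→EG adds E, G; CF→AG adds A; ABG→DE adds D → {A, B, C, D, E, F, G}. Minimal: {C, F}⁺ = {A, C, F, G}; {B, F}⁺ = {B, E, F, G}; {B, C}⁺ = {B, C} — none reach the full schema.
{B, D, F}⁺: BF→EG adds E, G; DFG→CE adds C; CF→AG adds A → {A, B, C, D, E, F, G}. Minimal: {D, F}⁺ = {D, F}; {B, F}⁺ = {B, E, F, G}; {B, D}⁺ = {B, D} — none reach the full schema.
Any other superkey contains one of these as a subset, so there are no further candidate keys.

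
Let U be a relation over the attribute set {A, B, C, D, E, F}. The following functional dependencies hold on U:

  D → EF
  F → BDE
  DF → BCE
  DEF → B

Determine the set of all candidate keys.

{A, D}, {A, F}

{A, D}⁺: D→EF adds E, F; F→BDE adds B; DF→BCE adds C → {A, B, C, D, E, F}. Minimal: {D}⁺ = {B, C, D, E, F}; {A}⁺ = {A} — none reach the full schema.
{A, F}⁺: F→BDE adds B, D, E; DF→BCE adds C → {A, B, C, D, E, F}. Minimal: {F}⁺ = {B, C, D, E, F}; {A}⁺ = {A} — none reach the full schema.
Any other superkey contains one of these as a subset, so there are no further candidate keys.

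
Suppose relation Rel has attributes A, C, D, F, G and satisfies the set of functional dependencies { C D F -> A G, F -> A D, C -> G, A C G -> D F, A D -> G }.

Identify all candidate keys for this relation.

{A, C}, {C, F}

Attribute C never appears on the right-hand side of any dependency, so C must belong to every candidate key.
{C}⁺ = {C, G}, which is not all of the schema, so we must add further attributes.
{A, C}⁺: C→G adds G; ACG→DF adds D, F → {A, C, D, F, G}. Minimal: {C}⁺ = {C, G}; {A}⁺ = {A} — none reach the full schema.
{C, F}⁺: F→AD adds A, D; C→G adds G → {A, C, D, F, G}. Minimal: {F}⁺ = {A, D, F, G}; {C}⁺ = {C, G} — none reach the full schema.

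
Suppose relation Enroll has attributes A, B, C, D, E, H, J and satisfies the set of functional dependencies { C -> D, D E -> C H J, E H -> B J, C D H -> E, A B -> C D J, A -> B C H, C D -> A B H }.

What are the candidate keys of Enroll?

{A}⁺: A→BCH adds B, C, H; C→D adds D; CDH→E adds E; AB→CDJ adds J → {A, B, C, D, E, H, J}.
{C}⁺: C→D adds D; CD→ABH adds A, B, H; CDH→E adds E; AB→CDJ adds J → {A, B, C, D, E, H, J}.
{D, E}⁺: DE→CHJ adds C, H, J; EH→BJ adds B; CD→ABH adds A → {A, B, C, D, E, H, J}.
Any other superkey contains one of these as a subset, so there are no further candidate keys.

{A}; {C}; {D, E}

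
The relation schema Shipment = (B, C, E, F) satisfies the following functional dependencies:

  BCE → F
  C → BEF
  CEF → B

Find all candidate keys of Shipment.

{C}

Attribute C never appears on the right-hand side of any dependency, so C must belong to every candidate key.
{C}⁺ = {B, C, E, F}, which is all of the schema, so {C} is the only candidate key.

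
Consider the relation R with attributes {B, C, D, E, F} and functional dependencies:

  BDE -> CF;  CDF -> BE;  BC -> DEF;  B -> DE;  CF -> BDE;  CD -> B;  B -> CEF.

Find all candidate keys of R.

{B}; {C, D}; {C, F}

{B}⁺: B→DE adds D, E; B→CEF adds C, F → {B, C, D, E, F}.
{C, D}⁺: CD→B adds B; B→CEF adds E, F → {B, C, D, E, F}. Minimal: {D}⁺ = {D}; {C}⁺ = {C} — none reach the full schema.
{C, F}⁺: CF→BDE adds B, D, E → {B, C, D, E, F}. Minimal: {F}⁺ = {F}; {C}⁺ = {C} — none reach the full schema.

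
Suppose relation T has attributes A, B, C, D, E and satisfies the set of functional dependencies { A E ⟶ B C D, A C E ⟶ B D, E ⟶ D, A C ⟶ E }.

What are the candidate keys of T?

(A, C), (A, E)

Attribute A never appears on the right-hand side of any dependency, so A must belong to every candidate key.
{A}⁺ = {A}, which is not all of the schema, so we must add further attributes.
{A, C}⁺: AC→E adds E; AE→BCD adds B, D → {A, B, C, D, E}.
{A, E}⁺: AE→BCD adds B, C, D → {A, B, C, D, E}.
Any other superkey contains one of these as a subset, so there are no further candidate keys.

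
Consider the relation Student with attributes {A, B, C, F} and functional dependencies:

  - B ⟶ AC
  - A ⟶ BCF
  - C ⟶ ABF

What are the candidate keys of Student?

{A}, {B}, {C}

{A}⁺: A→BCF adds B, C, F → {A, B, C, F}.
{B}⁺: B→AC adds A, C; A→BCF adds F → {A, B, C, F}.
{C}⁺: C→ABF adds A, B, F → {A, B, C, F}.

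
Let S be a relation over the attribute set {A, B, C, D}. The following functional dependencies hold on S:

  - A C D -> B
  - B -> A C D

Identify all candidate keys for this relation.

{B}⁺: B→ACD adds A, C, D → {A, B, C, D}.
{A, C, D}⁺: ACD→B adds B → {A, B, C, D}. Minimal: {C, D}⁺ = {C, D}; {A, D}⁺ = {A, D}; {A, C}⁺ = {A, C} — none reach the full schema.
Any other superkey contains one of these as a subset, so there are no further candidate keys.

B; ACD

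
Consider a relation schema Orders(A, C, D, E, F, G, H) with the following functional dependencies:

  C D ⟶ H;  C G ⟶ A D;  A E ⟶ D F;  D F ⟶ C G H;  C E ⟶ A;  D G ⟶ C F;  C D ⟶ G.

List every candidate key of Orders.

Attribute E never appears on the right-hand side of any dependency, so E must belong to every candidate key.
{E}⁺ = {E}, which is not all of the schema, so we must add further attributes.
{A, E}⁺: AE→DF adds D, F; DF→CGH adds C, G, H → {A, C, D, E, F, G, H}. Minimal: {E}⁺ = {E}; {A}⁺ = {A} — none reach the full schema.
{C, E}⁺: CE→A adds A; AE→DF adds D, F; DF→CGH adds G, H → {A, C, D, E, F, G, H}. Minimal: {E}⁺ = {E}; {C}⁺ = {C} — none reach the full schema.
{D, E, F}⁺: DF→CGH adds C, G, H; CE→A adds A → {A, C, D, E, F, G, H}. Minimal: {E, F}⁺ = {E, F}; {D, F}⁺ = {A, C, D, F, G, H}; {D, E}⁺ = {D, E} — none reach the full schema.
{D, E, G}⁺: DG→CF adds C, F; CD→H adds H; CG→AD adds A → {A, C, D, E, F, G, H}. Minimal: {E, G}⁺ = {E, G}; {D, G}⁺ = {A, C, D, F, G, H}; {D, E}⁺ = {D, E} — none reach the full schema.

{A, E}; {C, E}; {D, E, F}; {D, E, G}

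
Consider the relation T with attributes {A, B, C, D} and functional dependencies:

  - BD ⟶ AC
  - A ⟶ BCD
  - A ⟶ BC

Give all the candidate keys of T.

{A}⁺: A→BCD adds B, C, D → {A, B, C, D}.
{B, D}⁺: BD→AC adds A, C → {A, B, C, D}. Minimal: {D}⁺ = {D}; {B}⁺ = {B} — none reach the full schema.

A, BD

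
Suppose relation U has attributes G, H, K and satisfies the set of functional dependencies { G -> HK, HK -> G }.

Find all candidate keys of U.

{G}⁺: G→HK adds H, K → {G, H, K}.
{H, K}⁺: HK→G adds G → {G, H, K}.

G, HK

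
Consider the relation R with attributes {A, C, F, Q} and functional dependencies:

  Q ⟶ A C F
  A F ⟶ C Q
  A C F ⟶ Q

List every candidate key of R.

{Q}⁺: Q→ACF adds A, C, F → {A, C, F, Q}.
{A, F}⁺: AF→CQ adds C, Q → {A, C, F, Q}. Minimal: {F}⁺ = {F}; {A}⁺ = {A} — none reach the full schema.

(Q); (A, F)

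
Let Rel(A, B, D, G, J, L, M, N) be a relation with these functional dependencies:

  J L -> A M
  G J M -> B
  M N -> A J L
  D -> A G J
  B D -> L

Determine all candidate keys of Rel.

{B, D, N}, {D, L, N}, {D, M, N}

Attributes D, N never appear on any right-hand side, so every candidate key must contain {D, N}.
{D, N}⁺ = {A, D, G, J, N}, which is not all of the schema, so we must add further attributes.
{B, D, N}⁺: D→AGJ adds A, G, J; BD→L adds L; JL→AM adds M → {A, B, D, G, J, L, M, N}. Minimal: {D, N}⁺ = {A, D, G, J, N}; {B, N}⁺ = {B, N}; {B, D}⁺ = {A, B, D, G, J, L, M} — none reach the full schema.
{D, L, N}⁺: D→AGJ adds A, G, J; JL→AM adds M; GJM→B adds B → {A, B, D, G, J, L, M, N}. Minimal: {L, N}⁺ = {L, N}; {D, N}⁺ = {A, D, G, J, N}; {D, L}⁺ = {A, B, D, G, J, L, M} — none reach the full schema.
{D, M, N}⁺: MN→AJL adds A, J, L; D→AGJ adds G; GJM→B adds B → {A, B, D, G, J, L, M, N}. Minimal: {M, N}⁺ = {A, J, L, M, N}; {D, N}⁺ = {A, D, G, J, N}; {D, M}⁺ = {A, B, D, G, J, L, M} — none reach the full schema.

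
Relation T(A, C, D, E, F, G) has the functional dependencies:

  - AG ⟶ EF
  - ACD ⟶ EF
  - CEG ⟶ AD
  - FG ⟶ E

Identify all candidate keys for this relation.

ACG; CEG; CFG

{A, C, G}⁺: AG→EF adds E, F; CEG→AD adds D → {A, C, D, E, F, G}. Minimal: {C, G}⁺ = {C, G}; {A, G}⁺ = {A, E, F, G}; {A, C}⁺ = {A, C} — none reach the full schema.
{C, E, G}⁺: CEG→AD adds A, D; AG→EF adds F → {A, C, D, E, F, G}. Minimal: {E, G}⁺ = {E, G}; {C, G}⁺ = {C, G}; {C, E}⁺ = {C, E} — none reach the full schema.
{C, F, G}⁺: FG→E adds E; CEG→AD adds A, D → {A, C, D, E, F, G}. Minimal: {F, G}⁺ = {E, F, G}; {C, G}⁺ = {C, G}; {C, F}⁺ = {C, F} — none reach the full schema.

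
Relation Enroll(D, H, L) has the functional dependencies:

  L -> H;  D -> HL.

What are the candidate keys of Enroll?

Attribute D never appears on the right-hand side of any dependency, so D must belong to every candidate key.
{D}⁺ = {D, H, L}, which is all of the schema, so {D} is the only candidate key.

{D}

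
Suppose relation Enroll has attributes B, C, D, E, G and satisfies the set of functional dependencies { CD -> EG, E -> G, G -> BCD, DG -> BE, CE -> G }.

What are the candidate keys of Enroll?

{E}⁺: E→G adds G; G→BCD adds B, C, D → {B, C, D, E, G}.
{G}⁺: G→BCD adds B, C, D; DG→BE adds E → {B, C, D, E, G}.
{C, D}⁺: CD→EG adds E, G; G→BCD adds B → {B, C, D, E, G}.
Any other superkey contains one of these as a subset, so there are no further candidate keys.

E, G, CD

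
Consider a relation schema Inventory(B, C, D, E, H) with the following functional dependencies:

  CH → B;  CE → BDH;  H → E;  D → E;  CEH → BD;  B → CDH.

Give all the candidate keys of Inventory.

B; CD; CE; CH

{B}⁺: B→CDH adds C, D, H; H→E adds E → {B, C, D, E, H}.
{C, D}⁺: D→E adds E; CE→BDH adds B, H → {B, C, D, E, H}. Minimal: {D}⁺ = {D, E}; {C}⁺ = {C} — none reach the full schema.
{C, E}⁺: CE→BDH adds B, D, H → {B, C, D, E, H}. Minimal: {E}⁺ = {E}; {C}⁺ = {C} — none reach the full schema.
{C, H}⁺: CH→B adds B; H→E adds E; CEH→BD adds D → {B, C, D, E, H}. Minimal: {H}⁺ = {E, H}; {C}⁺ = {C} — none reach the full schema.
Any other superkey contains one of these as a subset, so there are no further candidate keys.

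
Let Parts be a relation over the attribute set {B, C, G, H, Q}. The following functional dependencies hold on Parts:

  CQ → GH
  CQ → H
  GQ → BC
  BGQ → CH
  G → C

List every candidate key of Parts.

Attribute Q never appears on the right-hand side of any dependency, so Q must belong to every candidate key.
{Q}⁺ = {Q}, which is not all of the schema, so we must add further attributes.
{C, Q}⁺: CQ→GH adds G, H; GQ→BC adds B → {B, C, G, H, Q}. Minimal: {Q}⁺ = {Q}; {C}⁺ = {C} — none reach the full schema.
{G, Q}⁺: GQ→BC adds B, C; BGQ→CH adds H → {B, C, G, H, Q}. Minimal: {Q}⁺ = {Q}; {G}⁺ = {C, G} — none reach the full schema.

{C, Q}, {G, Q}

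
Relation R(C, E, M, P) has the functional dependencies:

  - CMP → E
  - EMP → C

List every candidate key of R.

{C, M, P}, {E, M, P}

Attributes M, P never appear on any right-hand side, so every candidate key must contain {M, P}.
{M, P}⁺ = {M, P}, which is not all of the schema, so we must add further attributes.
{C, M, P}⁺: CMP→E adds E → {C, E, M, P}.
{E, M, P}⁺: EMP→C adds C → {C, E, M, P}.
Any other superkey contains one of these as a subset, so there are no further candidate keys.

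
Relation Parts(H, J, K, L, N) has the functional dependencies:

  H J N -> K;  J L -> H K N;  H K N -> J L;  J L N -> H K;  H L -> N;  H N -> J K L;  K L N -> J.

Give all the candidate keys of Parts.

{H, L}⁺: HL→N adds N; HN→JKL adds J, K → {H, J, K, L, N}. Minimal: {L}⁺ = {L}; {H}⁺ = {H} — none reach the full schema.
{H, N}⁺: HN→JKL adds J, K, L → {H, J, K, L, N}. Minimal: {N}⁺ = {N}; {H}⁺ = {H} — none reach the full schema.
{J, L}⁺: JL→HKN adds H, K, N → {H, J, K, L, N}. Minimal: {L}⁺ = {L}; {J}⁺ = {J} — none reach the full schema.
{K, L, N}⁺: KLN→J adds J; JL→HKN adds H → {H, J, K, L, N}. Minimal: {L, N}⁺ = {L, N}; {K, N}⁺ = {K, N}; {K, L}⁺ = {K, L} — none reach the full schema.
Any other superkey contains one of these as a subset, so there are no further candidate keys.

{H, L}, {H, N}, {J, L}, {K, L, N}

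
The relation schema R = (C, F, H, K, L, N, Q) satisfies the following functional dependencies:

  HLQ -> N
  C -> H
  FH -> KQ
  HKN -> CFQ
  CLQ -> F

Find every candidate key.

{C, F, L}, {C, L, Q}, {F, H, L}, {C, K, L, N}, {H, K, L, N}, {H, K, L, Q}

{C, F, L}⁺: C→H adds H; FH→KQ adds K, Q; HLQ→N adds N → {C, F, H, K, L, N, Q}. Minimal: {F, L}⁺ = {F, L}; {C, L}⁺ = {C, H, L}; {C, F}⁺ = {C, F, H, K, Q} — none reach the full schema.
{C, L, Q}⁺: C→H adds H; CLQ→F adds F; HLQ→N adds N; FH→KQ adds K → {C, F, H, K, L, N, Q}. Minimal: {L, Q}⁺ = {L, Q}; {C, Q}⁺ = {C, H, Q}; {C, L}⁺ = {C, H, L} — none reach the full schema.
{F, H, L}⁺: FH→KQ adds K, Q; HLQ→N adds N; HKN→CFQ adds C → {C, F, H, K, L, N, Q}. Minimal: {H, L}⁺ = {H, L}; {F, L}⁺ = {F, L}; {F, H}⁺ = {F, H, K, Q} — none reach the full schema.
{C, K, L, N}⁺: C→H adds H; HKN→CFQ adds F, Q → {C, F, H, K, L, N, Q}. Minimal: {K, L, N}⁺ = {K, L, N}; {C, L, N}⁺ = {C, H, L, N}; {C, K, N}⁺ = {C, F, H, K, N, Q}; … — none reach the full schema.
{H, K, L, N}⁺: HKN→CFQ adds C, F, Q → {C, F, H, K, L, N, Q}. Minimal: {K, L, N}⁺ = {K, L, N}; {H, L, N}⁺ = {H, L, N}; {H, K, N}⁺ = {C, F, H, K, N, Q}; … — none reach the full schema.
{H, K, L, Q}⁺: HLQ→N adds N; HKN→CFQ adds C, F → {C, F, H, K, L, N, Q}. Minimal: {K, L, Q}⁺ = {K, L, Q}; {H, L, Q}⁺ = {H, L, N, Q}; {H, K, Q}⁺ = {H, K, Q}; … — none reach the full schema.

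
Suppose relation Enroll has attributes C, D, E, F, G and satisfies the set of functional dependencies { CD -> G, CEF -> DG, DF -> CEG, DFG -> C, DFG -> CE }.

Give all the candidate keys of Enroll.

DF, CEF

Attribute F never appears on the right-hand side of any dependency, so F must belong to every candidate key.
{F}⁺ = {F}, which is not all of the schema, so we must add further attributes.
{D, F}⁺: DF→CEG adds C, E, G → {C, D, E, F, G}. Minimal: {F}⁺ = {F}; {D}⁺ = {D} — none reach the full schema.
{C, E, F}⁺: CEF→DG adds D, G → {C, D, E, F, G}. Minimal: {E, F}⁺ = {E, F}; {C, F}⁺ = {C, F}; {C, E}⁺ = {C, E} — none reach the full schema.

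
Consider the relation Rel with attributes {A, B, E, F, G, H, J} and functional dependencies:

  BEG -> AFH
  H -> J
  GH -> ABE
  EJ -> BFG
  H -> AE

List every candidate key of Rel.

{H}, {E, J}, {B, E, G}

{H}⁺: H→J adds J; H→AE adds A, E; EJ→BFG adds B, F, G → {A, B, E, F, G, H, J}.
{E, J}⁺: EJ→BFG adds B, F, G; BEG→AFH adds A, H → {A, B, E, F, G, H, J}. Minimal: {J}⁺ = {J}; {E}⁺ = {E} — none reach the full schema.
{B, E, G}⁺: BEG→AFH adds A, F, H; H→J adds J → {A, B, E, F, G, H, J}. Minimal: {E, G}⁺ = {E, G}; {B, G}⁺ = {B, G}; {B, E}⁺ = {B, E} — none reach the full schema.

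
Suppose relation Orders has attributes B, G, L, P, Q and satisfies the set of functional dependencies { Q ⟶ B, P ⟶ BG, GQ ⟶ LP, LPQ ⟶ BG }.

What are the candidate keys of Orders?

Attribute Q never appears on the right-hand side of any dependency, so Q must belong to every candidate key.
{Q}⁺ = {B, Q}, which is not all of the schema, so we must add further attributes.
{G, Q}⁺: Q→B adds B; GQ→LP adds L, P → {B, G, L, P, Q}. Minimal: {Q}⁺ = {B, Q}; {G}⁺ = {G} — none reach the full schema.
{P, Q}⁺: Q→B adds B; P→BG adds G; GQ→LP adds L → {B, G, L, P, Q}. Minimal: {Q}⁺ = {B, Q}; {P}⁺ = {B, G, P} — none reach the full schema.
Any other superkey contains one of these as a subset, so there are no further candidate keys.

{G, Q}; {P, Q}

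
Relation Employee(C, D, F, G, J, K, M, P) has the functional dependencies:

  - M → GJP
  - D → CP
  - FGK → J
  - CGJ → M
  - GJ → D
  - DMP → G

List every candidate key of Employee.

Attributes F, K never appear on any right-hand side, so every candidate key must contain {F, K}.
{F, K}⁺ = {F, K}, which is not all of the schema, so we must add further attributes.
{F, G, K}⁺: FGK→J adds J; GJ→D adds D; D→CP adds C, P; CGJ→M adds M → {C, D, F, G, J, K, M, P}. Minimal: {G, K}⁺ = {G, K}; {F, K}⁺ = {F, K}; {F, G}⁺ = {F, G} — none reach the full schema.
{F, K, M}⁺: M→GJP adds G, J, P; GJ→D adds D; D→CP adds C → {C, D, F, G, J, K, M, P}. Minimal: {K, M}⁺ = {C, D, G, J, K, M, P}; {F, M}⁺ = {C, D, F, G, J, M, P}; {F, K}⁺ = {F, K} — none reach the full schema.
Any other superkey contains one of these as a subset, so there are no further candidate keys.

{F, G, K}, {F, K, M}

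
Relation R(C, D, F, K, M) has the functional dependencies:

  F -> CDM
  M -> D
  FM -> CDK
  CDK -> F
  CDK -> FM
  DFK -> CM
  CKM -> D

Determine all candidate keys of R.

F, CDK, CKM

{F}⁺: F→CDM adds C, D, M; FM→CDK adds K → {C, D, F, K, M}.
{C, D, K}⁺: CDK→F adds F; CDK→FM adds M → {C, D, F, K, M}. Minimal: {D, K}⁺ = {D, K}; {C, K}⁺ = {C, K}; {C, D}⁺ = {C, D} — none reach the full schema.
{C, K, M}⁺: M→D adds D; CDK→F adds F → {C, D, F, K, M}. Minimal: {K, M}⁺ = {D, K, M}; {C, M}⁺ = {C, D, M}; {C, K}⁺ = {C, K} — none reach the full schema.
Any other superkey contains one of these as a subset, so there are no further candidate keys.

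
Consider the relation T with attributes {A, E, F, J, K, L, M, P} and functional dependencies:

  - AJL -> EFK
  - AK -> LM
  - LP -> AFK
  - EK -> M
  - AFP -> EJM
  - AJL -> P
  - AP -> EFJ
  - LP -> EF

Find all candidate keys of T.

{L, P}⁺: LP→AFK adds A, F, K; AFP→EJM adds E, J, M → {A, E, F, J, K, L, M, P}. Minimal: {P}⁺ = {P}; {L}⁺ = {L} — none reach the full schema.
{A, J, K}⁺: AK→LM adds L, M; AJL→P adds P; AP→EFJ adds E, F → {A, E, F, J, K, L, M, P}. Minimal: {J, K}⁺ = {J, K}; {A, K}⁺ = {A, K, L, M}; {A, J}⁺ = {A, J} — none reach the full schema.
{A, J, L}⁺: AJL→EFK adds E, F, K; AK→LM adds M; AJL→P adds P → {A, E, F, J, K, L, M, P}. Minimal: {J, L}⁺ = {J, L}; {A, L}⁺ = {A, L}; {A, J}⁺ = {A, J} — none reach the full schema.
{A, K, P}⁺: AK→LM adds L, M; LP→AFK adds F; AFP→EJM adds E, J → {A, E, F, J, K, L, M, P}. Minimal: {K, P}⁺ = {K, P}; {A, P}⁺ = {A, E, F, J, M, P}; {A, K}⁺ = {A, K, L, M} — none reach the full schema.
Any other superkey contains one of these as a subset, so there are no further candidate keys.

{L, P}, {A, J, K}, {A, J, L}, {A, K, P}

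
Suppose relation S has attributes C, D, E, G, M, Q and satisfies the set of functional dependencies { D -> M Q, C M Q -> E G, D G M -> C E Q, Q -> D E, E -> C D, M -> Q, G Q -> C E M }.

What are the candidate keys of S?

{D}⁺: D→MQ adds M, Q; Q→DE adds E; E→CD adds C; CMQ→EG adds G → {C, D, E, G, M, Q}.
{E}⁺: E→CD adds C, D; D→MQ adds M, Q; CMQ→EG adds G → {C, D, E, G, M, Q}.
{M}⁺: M→Q adds Q; Q→DE adds D, E; E→CD adds C; CMQ→EG adds G → {C, D, E, G, M, Q}.
{Q}⁺: Q→DE adds D, E; E→CD adds C; D→MQ adds M; CMQ→EG adds G → {C, D, E, G, M, Q}.

(D), (E), (M), (Q)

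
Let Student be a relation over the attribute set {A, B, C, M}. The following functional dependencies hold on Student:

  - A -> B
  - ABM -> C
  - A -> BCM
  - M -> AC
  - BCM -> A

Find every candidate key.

{A}⁺: A→B adds B; A→BCM adds C, M → {A, B, C, M}.
{M}⁺: M→AC adds A, C; A→B adds B → {A, B, C, M}.
Any other superkey contains one of these as a subset, so there are no further candidate keys.

{A}, {M}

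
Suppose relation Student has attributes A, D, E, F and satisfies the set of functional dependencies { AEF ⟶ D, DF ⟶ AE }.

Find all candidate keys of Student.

Attribute F never appears on the right-hand side of any dependency, so F must belong to every candidate key.
{F}⁺ = {F}, which is not all of the schema, so we must add further attributes.
{D, F}⁺: DF→AE adds A, E → {A, D, E, F}. Minimal: {F}⁺ = {F}; {D}⁺ = {D} — none reach the full schema.
{A, E, F}⁺: AEF→D adds D → {A, D, E, F}. Minimal: {E, F}⁺ = {E, F}; {A, F}⁺ = {A, F}; {A, E}⁺ = {A, E} — none reach the full schema.

DF; AEF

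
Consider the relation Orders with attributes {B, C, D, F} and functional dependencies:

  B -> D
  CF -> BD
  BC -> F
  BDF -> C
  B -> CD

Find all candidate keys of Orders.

(B); (C, F)

{B}⁺: B→D adds D; B→CD adds C; BC→F adds F → {B, C, D, F}.
{C, F}⁺: CF→BD adds B, D → {B, C, D, F}.
Any other superkey contains one of these as a subset, so there are no further candidate keys.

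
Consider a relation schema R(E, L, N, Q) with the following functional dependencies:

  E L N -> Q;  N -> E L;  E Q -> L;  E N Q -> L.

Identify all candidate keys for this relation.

Attribute N never appears on the right-hand side of any dependency, so N must belong to every candidate key.
{N}⁺ = {E, L, N, Q}, which is all of the schema, so {N} is the only candidate key.

(N)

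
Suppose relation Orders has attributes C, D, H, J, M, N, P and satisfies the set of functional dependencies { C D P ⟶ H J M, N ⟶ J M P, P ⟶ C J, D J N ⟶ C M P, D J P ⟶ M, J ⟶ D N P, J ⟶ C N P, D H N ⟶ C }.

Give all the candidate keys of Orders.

{J}⁺: J→DNP adds D, N, P; J→CNP adds C; CDP→HJM adds H, M → {C, D, H, J, M, N, P}.
{N}⁺: N→JMP adds J, M, P; P→CJ adds C; J→DNP adds D; CDP→HJM adds H → {C, D, H, J, M, N, P}.
{P}⁺: P→CJ adds C, J; J→DNP adds D, N; CDP→HJM adds H, M → {C, D, H, J, M, N, P}.
Any other superkey contains one of these as a subset, so there are no further candidate keys.

(J), (N), (P)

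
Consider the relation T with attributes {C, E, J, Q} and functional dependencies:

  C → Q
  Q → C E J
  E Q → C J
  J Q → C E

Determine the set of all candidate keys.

{C}, {Q}

{C}⁺: C→Q adds Q; Q→CEJ adds E, J → {C, E, J, Q}.
{Q}⁺: Q→CEJ adds C, E, J → {C, E, J, Q}.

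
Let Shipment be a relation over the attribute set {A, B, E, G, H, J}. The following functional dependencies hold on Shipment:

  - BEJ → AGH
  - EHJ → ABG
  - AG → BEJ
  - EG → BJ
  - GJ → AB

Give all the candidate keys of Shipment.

{A, G}; {E, G}; {G, J}; {B, E, J}; {E, H, J}

{A, G}⁺: AG→BEJ adds B, E, J; BEJ→AGH adds H → {A, B, E, G, H, J}. Minimal: {G}⁺ = {G}; {A}⁺ = {A} — none reach the full schema.
{E, G}⁺: EG→BJ adds B, J; GJ→AB adds A; BEJ→AGH adds H → {A, B, E, G, H, J}. Minimal: {G}⁺ = {G}; {E}⁺ = {E} — none reach the full schema.
{G, J}⁺: GJ→AB adds A, B; AG→BEJ adds E; BEJ→AGH adds H → {A, B, E, G, H, J}. Minimal: {J}⁺ = {J}; {G}⁺ = {G} — none reach the full schema.
{B, E, J}⁺: BEJ→AGH adds A, G, H → {A, B, E, G, H, J}. Minimal: {E, J}⁺ = {E, J}; {B, J}⁺ = {B, J}; {B, E}⁺ = {B, E} — none reach the full schema.
{E, H, J}⁺: EHJ→ABG adds A, B, G → {A, B, E, G, H, J}. Minimal: {H, J}⁺ = {H, J}; {E, J}⁺ = {E, J}; {E, H}⁺ = {E, H} — none reach the full schema.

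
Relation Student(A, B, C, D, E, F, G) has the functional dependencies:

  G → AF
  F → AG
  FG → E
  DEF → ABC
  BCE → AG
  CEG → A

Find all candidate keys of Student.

{D, F}; {D, G}; {B, C, D, E}

Attribute D never appears on the right-hand side of any dependency, so D must belong to every candidate key.
{D}⁺ = {D}, which is not all of the schema, so we must add further attributes.
{D, F}⁺: F→AG adds A, G; FG→E adds E; DEF→ABC adds B, C → {A, B, C, D, E, F, G}. Minimal: {F}⁺ = {A, E, F, G}; {D}⁺ = {D} — none reach the full schema.
{D, G}⁺: G→AF adds A, F; FG→E adds E; DEF→ABC adds B, C → {A, B, C, D, E, F, G}. Minimal: {G}⁺ = {A, E, F, G}; {D}⁺ = {D} — none reach the full schema.
{B, C, D, E}⁺: BCE→AG adds A, G; G→AF adds F → {A, B, C, D, E, F, G}. Minimal: {C, D, E}⁺ = {C, D, E}; {B, D, E}⁺ = {B, D, E}; {B, C, E}⁺ = {A, B, C, E, F, G}; … — none reach the full schema.
Any other superkey contains one of these as a subset, so there are no further candidate keys.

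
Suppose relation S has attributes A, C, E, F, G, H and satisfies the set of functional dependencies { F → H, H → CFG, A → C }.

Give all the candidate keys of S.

{A, E, F}, {A, E, H}

Attributes A, E never appear on any right-hand side, so every candidate key must contain {A, E}.
{A, E}⁺ = {A, C, E}, which is not all of the schema, so we must add further attributes.
{A, E, F}⁺: F→H adds H; H→CFG adds C, G → {A, C, E, F, G, H}. Minimal: {E, F}⁺ = {C, E, F, G, H}; {A, F}⁺ = {A, C, F, G, H}; {A, E}⁺ = {A, C, E} — none reach the full schema.
{A, E, H}⁺: H→CFG adds C, F, G → {A, C, E, F, G, H}. Minimal: {E, H}⁺ = {C, E, F, G, H}; {A, H}⁺ = {A, C, F, G, H}; {A, E}⁺ = {A, C, E} — none reach the full schema.
Any other superkey contains one of these as a subset, so there are no further candidate keys.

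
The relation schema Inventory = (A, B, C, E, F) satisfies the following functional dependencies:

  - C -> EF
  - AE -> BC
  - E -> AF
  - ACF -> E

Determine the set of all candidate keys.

{C}, {E}

{C}⁺: C→EF adds E, F; E→AF adds A; AE→BC adds B → {A, B, C, E, F}.
{E}⁺: E→AF adds A, F; AE→BC adds B, C → {A, B, C, E, F}.
Any other superkey contains one of these as a subset, so there are no further candidate keys.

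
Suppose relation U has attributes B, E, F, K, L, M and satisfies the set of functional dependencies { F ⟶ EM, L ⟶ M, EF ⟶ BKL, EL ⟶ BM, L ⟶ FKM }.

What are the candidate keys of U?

{F}⁺: F→EM adds E, M; EF→BKL adds B, K, L → {B, E, F, K, L, M}.
{L}⁺: L→M adds M; L→FKM adds F, K; F→EM adds E; EF→BKL adds B → {B, E, F, K, L, M}.
Any other superkey contains one of these as a subset, so there are no further candidate keys.

(F), (L)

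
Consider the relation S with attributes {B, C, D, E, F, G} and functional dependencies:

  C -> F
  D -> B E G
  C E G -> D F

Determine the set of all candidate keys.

{C, D}, {C, E, G}

Attribute C never appears on the right-hand side of any dependency, so C must belong to every candidate key.
{C}⁺ = {C, F}, which is not all of the schema, so we must add further attributes.
{C, D}⁺: C→F adds F; D→BEG adds B, E, G → {B, C, D, E, F, G}. Minimal: {D}⁺ = {B, D, E, G}; {C}⁺ = {C, F} — none reach the full schema.
{C, E, G}⁺: C→F adds F; CEG→DF adds D; D→BEG adds B → {B, C, D, E, F, G}. Minimal: {E, G}⁺ = {E, G}; {C, G}⁺ = {C, F, G}; {C, E}⁺ = {C, E, F} — none reach the full schema.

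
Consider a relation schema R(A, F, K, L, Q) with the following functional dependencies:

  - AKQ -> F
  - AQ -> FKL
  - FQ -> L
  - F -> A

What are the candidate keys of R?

Attribute Q never appears on the right-hand side of any dependency, so Q must belong to every candidate key.
{Q}⁺ = {Q}, which is not all of the schema, so we must add further attributes.
{A, Q}⁺: AQ→FKL adds F, K, L → {A, F, K, L, Q}. Minimal: {Q}⁺ = {Q}; {A}⁺ = {A} — none reach the full schema.
{F, Q}⁺: FQ→L adds L; F→A adds A; AQ→FKL adds K → {A, F, K, L, Q}. Minimal: {Q}⁺ = {Q}; {F}⁺ = {A, F} — none reach the full schema.
Any other superkey contains one of these as a subset, so there are no further candidate keys.

{A, Q}; {F, Q}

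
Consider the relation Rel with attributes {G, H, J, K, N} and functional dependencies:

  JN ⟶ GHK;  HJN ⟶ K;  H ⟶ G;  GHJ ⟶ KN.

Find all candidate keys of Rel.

Attribute J never appears on the right-hand side of any dependency, so J must belong to every candidate key.
{J}⁺ = {J}, which is not all of the schema, so we must add further attributes.
{H, J}⁺: H→G adds G; GHJ→KN adds K, N → {G, H, J, K, N}.
{J, N}⁺: JN→GHK adds G, H, K → {G, H, J, K, N}.
Any other superkey contains one of these as a subset, so there are no further candidate keys.

(H, J), (J, N)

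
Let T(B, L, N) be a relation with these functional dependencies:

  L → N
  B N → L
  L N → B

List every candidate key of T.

{L}⁺: L→N adds N; LN→B adds B → {B, L, N}.
{B, N}⁺: BN→L adds L → {B, L, N}. Minimal: {N}⁺ = {N}; {B}⁺ = {B} — none reach the full schema.

(L), (B, N)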